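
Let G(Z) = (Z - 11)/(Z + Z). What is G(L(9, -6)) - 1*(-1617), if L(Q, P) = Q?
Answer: 14552/9 ≈ 1616.9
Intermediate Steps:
G(Z) = (-11 + Z)/(2*Z) (G(Z) = (-11 + Z)/((2*Z)) = (-11 + Z)*(1/(2*Z)) = (-11 + Z)/(2*Z))
G(L(9, -6)) - 1*(-1617) = (½)*(-11 + 9)/9 - 1*(-1617) = (½)*(⅑)*(-2) + 1617 = -⅑ + 1617 = 14552/9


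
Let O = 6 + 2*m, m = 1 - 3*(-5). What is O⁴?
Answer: 2085136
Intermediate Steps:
m = 16 (m = 1 + 15 = 16)
O = 38 (O = 6 + 2*16 = 6 + 32 = 38)
O⁴ = 38⁴ = 2085136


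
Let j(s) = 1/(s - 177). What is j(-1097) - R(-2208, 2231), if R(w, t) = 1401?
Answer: -1784875/1274 ≈ -1401.0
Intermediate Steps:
j(s) = 1/(-177 + s)
j(-1097) - R(-2208, 2231) = 1/(-177 - 1097) - 1*1401 = 1/(-1274) - 1401 = -1/1274 - 1401 = -1784875/1274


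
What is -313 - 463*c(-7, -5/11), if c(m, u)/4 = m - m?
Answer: -313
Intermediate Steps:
c(m, u) = 0 (c(m, u) = 4*(m - m) = 4*0 = 0)
-313 - 463*c(-7, -5/11) = -313 - 463*0 = -313 + 0 = -313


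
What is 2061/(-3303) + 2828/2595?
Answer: 443621/952365 ≈ 0.46581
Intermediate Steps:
2061/(-3303) + 2828/2595 = 2061*(-1/3303) + 2828*(1/2595) = -229/367 + 2828/2595 = 443621/952365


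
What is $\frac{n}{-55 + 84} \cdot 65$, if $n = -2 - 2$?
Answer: $- \frac{260}{29} \approx -8.9655$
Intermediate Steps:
$n = -4$
$\frac{n}{-55 + 84} \cdot 65 = \frac{1}{-55 + 84} \left(-4\right) 65 = \frac{1}{29} \left(-4\right) 65 = \left(- \frac{4}{29}\right) 65 = - \frac{260}{29}$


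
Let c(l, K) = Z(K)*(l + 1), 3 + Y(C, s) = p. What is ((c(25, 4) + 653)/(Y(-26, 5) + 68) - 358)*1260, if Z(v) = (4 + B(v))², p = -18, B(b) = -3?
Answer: -20345220/47 ≈ -4.3288e+5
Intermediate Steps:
Z(v) = 1 (Z(v) = (4 - 3)² = 1² = 1)
Y(C, s) = -21 (Y(C, s) = -3 - 18 = -21)
c(l, K) = 1 + l (c(l, K) = 1*(l + 1) = 1*(1 + l) = 1 + l)
((c(25, 4) + 653)/(Y(-26, 5) + 68) - 358)*1260 = (((1 + 25) + 653)/(-21 + 68) - 358)*1260 = ((26 + 653)/47 - 358)*1260 = (679*(1/47) - 358)*1260 = (679/47 - 358)*1260 = -16147/47*1260 = -20345220/47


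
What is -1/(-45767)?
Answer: 1/45767 ≈ 2.1850e-5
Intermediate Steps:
-1/(-45767) = -1*(-1/45767) = 1/45767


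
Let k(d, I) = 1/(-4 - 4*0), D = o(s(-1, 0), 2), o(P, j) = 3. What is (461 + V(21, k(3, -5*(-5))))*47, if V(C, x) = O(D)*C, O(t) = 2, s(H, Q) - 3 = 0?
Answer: 23641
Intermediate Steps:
s(H, Q) = 3 (s(H, Q) = 3 + 0 = 3)
D = 3
k(d, I) = -¼ (k(d, I) = 1/(-4 + 0) = 1/(-4) = -¼)
V(C, x) = 2*C
(461 + V(21, k(3, -5*(-5))))*47 = (461 + 2*21)*47 = (461 + 42)*47 = 503*47 = 23641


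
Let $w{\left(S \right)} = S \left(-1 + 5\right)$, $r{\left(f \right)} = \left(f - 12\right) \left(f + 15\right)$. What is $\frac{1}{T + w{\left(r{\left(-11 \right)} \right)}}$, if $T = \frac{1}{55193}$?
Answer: $- \frac{55193}{20311023} \approx -0.0027174$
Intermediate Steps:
$r{\left(f \right)} = \left(-12 + f\right) \left(15 + f\right)$
$T = \frac{1}{55193} \approx 1.8118 \cdot 10^{-5}$
$w{\left(S \right)} = 4 S$ ($w{\left(S \right)} = S 4 = 4 S$)
$\frac{1}{T + w{\left(r{\left(-11 \right)} \right)}} = \frac{1}{\frac{1}{55193} + 4 \left(-180 + \left(-11\right)^{2} + 3 \left(-11\right)\right)} = \frac{1}{\frac{1}{55193} + 4 \left(-180 + 121 - 33\right)} = \frac{1}{\frac{1}{55193} + 4 \left(-92\right)} = \frac{1}{\frac{1}{55193} - 368} = \frac{1}{- \frac{20311023}{55193}} = - \frac{55193}{20311023}$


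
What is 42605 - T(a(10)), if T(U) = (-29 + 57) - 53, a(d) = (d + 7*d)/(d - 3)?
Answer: 42630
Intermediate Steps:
a(d) = 8*d/(-3 + d) (a(d) = (8*d)/(-3 + d) = 8*d/(-3 + d))
T(U) = -25 (T(U) = 28 - 53 = -25)
42605 - T(a(10)) = 42605 - 1*(-25) = 42605 + 25 = 42630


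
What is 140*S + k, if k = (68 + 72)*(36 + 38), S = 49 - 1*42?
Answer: 11340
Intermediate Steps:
S = 7 (S = 49 - 42 = 7)
k = 10360 (k = 140*74 = 10360)
140*S + k = 140*7 + 10360 = 980 + 10360 = 11340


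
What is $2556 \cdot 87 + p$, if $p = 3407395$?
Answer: $3629767$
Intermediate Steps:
$2556 \cdot 87 + p = 2556 \cdot 87 + 3407395 = 222372 + 3407395 = 3629767$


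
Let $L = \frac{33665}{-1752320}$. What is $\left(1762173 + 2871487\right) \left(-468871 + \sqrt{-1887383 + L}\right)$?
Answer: $-2172588797860 + \frac{3475245 i \sqrt{73495533605}}{148} \approx -2.1726 \cdot 10^{12} + 6.3658 \cdot 10^{9} i$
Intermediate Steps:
$L = - \frac{6733}{350464}$ ($L = 33665 \left(- \frac{1}{1752320}\right) = - \frac{6733}{350464} \approx -0.019212$)
$\left(1762173 + 2871487\right) \left(-468871 + \sqrt{-1887383 + L}\right) = \left(1762173 + 2871487\right) \left(-468871 + \sqrt{-1887383 - \frac{6733}{350464}}\right) = 4633660 \left(-468871 + \sqrt{- \frac{661459802445}{350464}}\right) = 4633660 \left(-468871 + \frac{3 i \sqrt{73495533605}}{592}\right) = -2172588797860 + \frac{3475245 i \sqrt{73495533605}}{148}$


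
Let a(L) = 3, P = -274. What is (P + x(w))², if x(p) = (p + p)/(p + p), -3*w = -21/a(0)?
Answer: 74529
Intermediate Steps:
w = 7/3 (w = -(-7)/3 = -⅓*(-7) = 7/3 ≈ 2.3333)
x(p) = 1 (x(p) = (2*p)/((2*p)) = (2*p)*(1/(2*p)) = 1)
(P + x(w))² = (-274 + 1)² = (-273)² = 74529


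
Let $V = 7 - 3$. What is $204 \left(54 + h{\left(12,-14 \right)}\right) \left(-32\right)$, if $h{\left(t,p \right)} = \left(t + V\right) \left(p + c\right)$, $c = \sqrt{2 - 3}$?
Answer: $1109760 - 104448 i \approx 1.1098 \cdot 10^{6} - 1.0445 \cdot 10^{5} i$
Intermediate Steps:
$c = i$ ($c = \sqrt{-1} = i \approx 1.0 i$)
$V = 4$
$h{\left(t,p \right)} = \left(4 + t\right) \left(i + p\right)$ ($h{\left(t,p \right)} = \left(t + 4\right) \left(p + i\right) = \left(4 + t\right) \left(i + p\right)$)
$204 \left(54 + h{\left(12,-14 \right)}\right) \left(-32\right) = 204 \left(54 + \left(4 i + 4 \left(-14\right) + i 12 - 168\right)\right) \left(-32\right) = 204 \left(54 + \left(4 i - 56 + 12 i - 168\right)\right) \left(-32\right) = 204 \left(54 - \left(224 - 16 i\right)\right) \left(-32\right) = 204 \left(-170 + 16 i\right) \left(-32\right) = \left(-34680 + 3264 i\right) \left(-32\right) = 1109760 - 104448 i$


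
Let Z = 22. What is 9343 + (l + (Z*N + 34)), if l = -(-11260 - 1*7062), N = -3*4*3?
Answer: 26907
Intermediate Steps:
N = -36 (N = -12*3 = -36)
l = 18322 (l = -(-11260 - 7062) = -1*(-18322) = 18322)
9343 + (l + (Z*N + 34)) = 9343 + (18322 + (22*(-36) + 34)) = 9343 + (18322 + (-792 + 34)) = 9343 + (18322 - 758) = 9343 + 17564 = 26907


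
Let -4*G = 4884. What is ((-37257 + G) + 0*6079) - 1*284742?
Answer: -323220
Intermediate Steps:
G = -1221 (G = -¼*4884 = -1221)
((-37257 + G) + 0*6079) - 1*284742 = ((-37257 - 1221) + 0*6079) - 1*284742 = (-38478 + 0) - 284742 = -38478 - 284742 = -323220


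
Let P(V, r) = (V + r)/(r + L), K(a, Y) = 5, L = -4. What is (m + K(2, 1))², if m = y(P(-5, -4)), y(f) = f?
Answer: 2401/64 ≈ 37.516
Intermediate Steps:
P(V, r) = (V + r)/(-4 + r) (P(V, r) = (V + r)/(r - 4) = (V + r)/(-4 + r))
m = 9/8 (m = (-5 - 4)/(-4 - 4) = -9/(-8) = -⅛*(-9) = 9/8 ≈ 1.1250)
(m + K(2, 1))² = (9/8 + 5)² = (49/8)² = 2401/64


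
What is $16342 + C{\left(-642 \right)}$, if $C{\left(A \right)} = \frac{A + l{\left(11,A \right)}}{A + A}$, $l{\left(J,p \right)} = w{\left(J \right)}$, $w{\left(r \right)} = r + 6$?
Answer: $\frac{20983753}{1284} \approx 16342.0$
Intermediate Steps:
$w{\left(r \right)} = 6 + r$
$l{\left(J,p \right)} = 6 + J$
$C{\left(A \right)} = \frac{17 + A}{2 A}$ ($C{\left(A \right)} = \frac{A + \left(6 + 11\right)}{A + A} = \frac{A + 17}{2 A} = \left(17 + A\right) \frac{1}{2 A} = \frac{17 + A}{2 A}$)
$16342 + C{\left(-642 \right)} = 16342 + \frac{17 - 642}{2 \left(-642\right)} = 16342 + \frac{1}{2} \left(- \frac{1}{642}\right) \left(-625\right) = 16342 + \frac{625}{1284} = \frac{20983753}{1284}$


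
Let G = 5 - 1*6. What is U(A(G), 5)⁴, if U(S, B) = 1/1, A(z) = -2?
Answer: 1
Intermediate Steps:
G = -1 (G = 5 - 6 = -1)
U(S, B) = 1
U(A(G), 5)⁴ = 1⁴ = 1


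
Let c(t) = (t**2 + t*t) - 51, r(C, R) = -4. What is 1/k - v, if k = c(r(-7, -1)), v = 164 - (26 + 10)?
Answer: -2433/19 ≈ -128.05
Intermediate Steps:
v = 128 (v = 164 - 36 = 128)
c(t) = -51 + 2*t**2 (c(t) = (t**2 + t**2) - 51 = 2*t**2 - 51 = -51 + 2*t**2)
k = -19 (k = -51 + 2*(-4)**2 = -51 + 2*16 = -51 + 32 = -19)
1/k - v = 1/(-19) - 1*128 = -1/19 - 128 = -2433/19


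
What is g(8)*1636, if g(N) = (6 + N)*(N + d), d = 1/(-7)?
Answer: 179960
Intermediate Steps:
d = -1/7 ≈ -0.14286
g(N) = (6 + N)*(-1/7 + N) (g(N) = (6 + N)*(N - 1/7) = (6 + N)*(-1/7 + N))
g(8)*1636 = (-6/7 + 8**2 + (41/7)*8)*1636 = (-6/7 + 64 + 328/7)*1636 = 110*1636 = 179960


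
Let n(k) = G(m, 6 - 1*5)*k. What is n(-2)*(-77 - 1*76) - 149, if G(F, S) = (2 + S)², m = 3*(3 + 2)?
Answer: 2605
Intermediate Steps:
m = 15 (m = 3*5 = 15)
n(k) = 9*k (n(k) = (2 + (6 - 1*5))²*k = (2 + (6 - 5))²*k = (2 + 1)²*k = 3²*k = 9*k)
n(-2)*(-77 - 1*76) - 149 = (9*(-2))*(-77 - 1*76) - 149 = -18*(-77 - 76) - 149 = -18*(-153) - 149 = 2754 - 149 = 2605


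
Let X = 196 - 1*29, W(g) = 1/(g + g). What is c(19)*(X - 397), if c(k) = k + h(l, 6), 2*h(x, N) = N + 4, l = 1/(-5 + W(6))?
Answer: -5520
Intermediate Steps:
W(g) = 1/(2*g)
l = -12/59 (l = 1/(-5 + (½)/6) = 1/(-5 + (½)*(⅙)) = 1/(-5 + 1/12) = 1/(-59/12) = -12/59 ≈ -0.20339)
h(x, N) = 2 + N/2 (h(x, N) = (N + 4)/2 = (4 + N)/2 = 2 + N/2)
X = 167 (X = 196 - 29 = 167)
c(k) = 5 + k (c(k) = k + (2 + (½)*6) = k + (2 + 3) = k + 5 = 5 + k)
c(19)*(X - 397) = (5 + 19)*(167 - 397) = 24*(-230) = -5520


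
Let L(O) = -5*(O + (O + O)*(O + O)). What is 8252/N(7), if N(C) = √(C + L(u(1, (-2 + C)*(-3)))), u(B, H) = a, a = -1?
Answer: -2063*I*√2 ≈ -2917.5*I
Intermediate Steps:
u(B, H) = -1
L(O) = -20*O² - 5*O (L(O) = -5*(O + (2*O)*(2*O)) = -5*(O + 4*O²) = -20*O² - 5*O)
N(C) = √(-15 + C) (N(C) = √(C - 5*(-1)*(1 + 4*(-1))) = √(C - 5*(-1)*(1 - 4)) = √(C - 5*(-1)*(-3)) = √(C - 15) = √(-15 + C))
8252/N(7) = 8252/(√(-15 + 7)) = 8252/(√(-8)) = 8252/((2*I*√2)) = 8252*(-I*√2/4) = -2063*I*√2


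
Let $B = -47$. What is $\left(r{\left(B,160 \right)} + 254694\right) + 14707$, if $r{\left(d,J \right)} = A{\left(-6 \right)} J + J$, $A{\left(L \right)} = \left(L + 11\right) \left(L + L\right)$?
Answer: $259961$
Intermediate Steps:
$A{\left(L \right)} = 2 L \left(11 + L\right)$ ($A{\left(L \right)} = \left(11 + L\right) 2 L = 2 L \left(11 + L\right)$)
$r{\left(d,J \right)} = - 59 J$ ($r{\left(d,J \right)} = 2 \left(-6\right) \left(11 - 6\right) J + J = 2 \left(-6\right) 5 J + J = - 60 J + J = - 59 J$)
$\left(r{\left(B,160 \right)} + 254694\right) + 14707 = \left(\left(-59\right) 160 + 254694\right) + 14707 = \left(-9440 + 254694\right) + 14707 = 245254 + 14707 = 259961$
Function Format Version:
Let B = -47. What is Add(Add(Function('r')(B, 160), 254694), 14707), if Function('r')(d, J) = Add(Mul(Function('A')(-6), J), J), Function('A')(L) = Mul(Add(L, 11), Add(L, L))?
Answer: 259961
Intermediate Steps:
Function('A')(L) = Mul(2, L, Add(11, L)) (Function('A')(L) = Mul(Add(11, L), Mul(2, L)) = Mul(2, L, Add(11, L)))
Function('r')(d, J) = Mul(-59, J) (Function('r')(d, J) = Add(Mul(Mul(2, -6, Add(11, -6)), J), J) = Add(Mul(Mul(2, -6, 5), J), J) = Add(Mul(-60, J), J) = Mul(-59, J))
Add(Add(Function('r')(B, 160), 254694), 14707) = Add(Add(Mul(-59, 160), 254694), 14707) = Add(Add(-9440, 254694), 14707) = Add(245254, 14707) = 259961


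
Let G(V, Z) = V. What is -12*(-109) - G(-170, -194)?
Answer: 1478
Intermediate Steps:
-12*(-109) - G(-170, -194) = -12*(-109) - 1*(-170) = 1308 + 170 = 1478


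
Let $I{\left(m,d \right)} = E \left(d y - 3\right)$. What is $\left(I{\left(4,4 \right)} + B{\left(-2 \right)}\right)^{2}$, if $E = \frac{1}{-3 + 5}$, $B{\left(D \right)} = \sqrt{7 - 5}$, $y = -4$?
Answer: $\frac{369}{4} - 19 \sqrt{2} \approx 65.38$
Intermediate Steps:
$B{\left(D \right)} = \sqrt{2}$
$E = \frac{1}{2} \approx 0.5$
$I{\left(m,d \right)} = - \frac{3}{2} - 2 d$ ($I{\left(m,d \right)} = \frac{d \left(-4\right) - 3}{2} = \frac{- 4 d - 3}{2} = \frac{-3 - 4 d}{2} = - \frac{3}{2} - 2 d$)
$\left(I{\left(4,4 \right)} + B{\left(-2 \right)}\right)^{2} = \left(\left(- \frac{3}{2} - 8\right) + \sqrt{2}\right)^{2} = \left(- \frac{19}{2} + \sqrt{2}\right)^{2}$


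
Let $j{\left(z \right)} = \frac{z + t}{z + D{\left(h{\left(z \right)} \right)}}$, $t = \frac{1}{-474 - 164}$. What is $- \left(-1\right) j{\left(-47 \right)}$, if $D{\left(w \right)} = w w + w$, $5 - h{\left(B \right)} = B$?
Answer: $- \frac{29987}{1728342} \approx -0.01735$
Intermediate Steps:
$h{\left(B \right)} = 5 - B$
$D{\left(w \right)} = w + w^{2}$ ($D{\left(w \right)} = w^{2} + w = w + w^{2}$)
$t = - \frac{1}{638}$ ($t = \frac{1}{-638} = - \frac{1}{638} \approx -0.0015674$)
$j{\left(z \right)} = \frac{- \frac{1}{638} + z}{z + \left(5 - z\right) \left(6 - z\right)}$ ($j{\left(z \right)} = \frac{z - \frac{1}{638}}{z + \left(5 - z\right) \left(1 - \left(-5 + z\right)\right)} = \frac{- \frac{1}{638} + z}{z + \left(5 - z\right) \left(6 - z\right)}$)
$- \left(-1\right) j{\left(-47 \right)} = - \left(-1\right) \frac{- \frac{1}{638} - 47}{30 + \left(-47\right)^{2} - -470} = - \left(-1\right) \frac{1}{30 + 2209 + 470} \left(- \frac{29987}{638}\right) = - \left(-1\right) \frac{1}{2709} \left(- \frac{29987}{638}\right) = - \frac{\left(-1\right) \left(-29987\right)}{1728342} = \left(-1\right) \frac{29987}{1728342} = - \frac{29987}{1728342}$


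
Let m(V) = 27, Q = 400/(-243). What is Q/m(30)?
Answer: -400/6561 ≈ -0.060966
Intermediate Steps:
Q = -400/243 (Q = 400*(-1/243) = -400/243 ≈ -1.6461)
Q/m(30) = -400/243/27 = -400/243*1/27 = -400/6561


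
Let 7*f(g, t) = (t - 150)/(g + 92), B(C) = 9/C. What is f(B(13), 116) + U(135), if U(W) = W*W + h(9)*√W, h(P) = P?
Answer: 153727433/8435 + 27*√15 ≈ 18330.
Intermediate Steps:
f(g, t) = (-150 + t)/(7*(92 + g)) (f(g, t) = ((t - 150)/(g + 92))/7 = ((-150 + t)/(92 + g))/7 = (-150 + t)/(7*(92 + g)))
U(W) = W² + 9*√W (U(W) = W*W + 9*√W = W² + 9*√W)
f(B(13), 116) + U(135) = (-150 + 116)/(7*(92 + 9/13)) + (135² + 9*√135) = (⅐)*(-34)/(92 + 9*(1/13)) + (18225 + 9*(3*√15)) = (⅐)*(-34)/(92 + 9/13) + (18225 + 27*√15) = (⅐)*(-34)/(1205/13) + (18225 + 27*√15) = (⅐)*(13/1205)*(-34) + (18225 + 27*√15) = -442/8435 + (18225 + 27*√15) = 153727433/8435 + 27*√15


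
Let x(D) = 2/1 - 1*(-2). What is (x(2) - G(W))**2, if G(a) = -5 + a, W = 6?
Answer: 9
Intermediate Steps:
x(D) = 4 (x(D) = 2*1 + 2 = 2 + 2 = 4)
(x(2) - G(W))**2 = (4 - (-5 + 6))**2 = (4 - 1*1)**2 = (4 - 1)**2 = 3**2 = 9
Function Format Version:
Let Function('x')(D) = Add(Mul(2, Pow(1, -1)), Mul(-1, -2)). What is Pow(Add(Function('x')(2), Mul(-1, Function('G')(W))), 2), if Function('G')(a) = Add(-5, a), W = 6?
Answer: 9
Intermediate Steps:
Function('x')(D) = 4 (Function('x')(D) = Add(Mul(2, 1), 2) = Add(2, 2) = 4)
Pow(Add(Function('x')(2), Mul(-1, Function('G')(W))), 2) = Pow(Add(4, Mul(-1, Add(-5, 6))), 2) = Pow(Add(4, Mul(-1, 1)), 2) = Pow(Add(4, -1), 2) = Pow(3, 2) = 9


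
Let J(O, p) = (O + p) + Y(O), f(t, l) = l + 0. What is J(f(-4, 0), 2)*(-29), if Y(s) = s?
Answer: -58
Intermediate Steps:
f(t, l) = l
J(O, p) = p + 2*O (J(O, p) = (O + p) + O = p + 2*O)
J(f(-4, 0), 2)*(-29) = (2 + 2*0)*(-29) = (2 + 0)*(-29) = 2*(-29) = -58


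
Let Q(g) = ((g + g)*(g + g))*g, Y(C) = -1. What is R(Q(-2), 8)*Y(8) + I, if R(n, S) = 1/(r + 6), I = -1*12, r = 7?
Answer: -157/13 ≈ -12.077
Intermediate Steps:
Q(g) = 4*g³ (Q(g) = ((2*g)*(2*g))*g = (4*g²)*g = 4*g³)
I = -12
R(n, S) = 1/13 (R(n, S) = 1/(7 + 6) = 1/13)
R(Q(-2), 8)*Y(8) + I = (1/13)*(-1) - 12 = -1/13 - 12 = -157/13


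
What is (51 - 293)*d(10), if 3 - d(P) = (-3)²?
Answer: 1452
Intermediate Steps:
d(P) = -6 (d(P) = 3 - 1*(-3)² = 3 - 1*9 = 3 - 9 = -6)
(51 - 293)*d(10) = (51 - 293)*(-6) = -242*(-6) = 1452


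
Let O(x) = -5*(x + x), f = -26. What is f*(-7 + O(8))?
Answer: 2262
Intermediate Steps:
O(x) = -10*x
f*(-7 + O(8)) = -26*(-7 - 10*8) = -26*(-7 - 80) = -26*(-87) = 2262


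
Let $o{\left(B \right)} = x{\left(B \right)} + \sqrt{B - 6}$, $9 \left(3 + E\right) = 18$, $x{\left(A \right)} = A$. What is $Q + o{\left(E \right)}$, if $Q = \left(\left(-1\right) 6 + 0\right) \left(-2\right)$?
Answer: $11 + i \sqrt{7} \approx 11.0 + 2.6458 i$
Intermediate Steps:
$E = -1$ ($E = -3 + \frac{1}{9} \cdot 18 = -3 + 2 = -1$)
$o{\left(B \right)} = B + \sqrt{-6 + B}$ ($o{\left(B \right)} = B + \sqrt{B - 6} = B + \sqrt{-6 + B}$)
$Q = 12$ ($Q = \left(-6 + 0\right) \left(-2\right) = \left(-6\right) \left(-2\right) = 12$)
$Q + o{\left(E \right)} = 12 - \left(1 - \sqrt{-6 - 1}\right) = 12 - \left(1 - \sqrt{-7}\right) = 12 - \left(1 - i \sqrt{7}\right) = 11 + i \sqrt{7}$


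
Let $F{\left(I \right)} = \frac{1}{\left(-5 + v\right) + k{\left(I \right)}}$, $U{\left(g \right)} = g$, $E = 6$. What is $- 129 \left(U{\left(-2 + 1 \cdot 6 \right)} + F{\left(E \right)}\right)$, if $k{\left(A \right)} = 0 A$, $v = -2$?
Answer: $- \frac{3483}{7} \approx -497.57$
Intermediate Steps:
$k{\left(A \right)} = 0$
$F{\left(I \right)} = - \frac{1}{7}$ ($F{\left(I \right)} = \frac{1}{\left(-5 - 2\right) + 0} = \frac{1}{-7 + 0} = \frac{1}{-7} = - \frac{1}{7}$)
$- 129 \left(U{\left(-2 + 1 \cdot 6 \right)} + F{\left(E \right)}\right) = - 129 \left(\left(-2 + 1 \cdot 6\right) - \frac{1}{7}\right) = - 129 \left(\left(-2 + 6\right) - \frac{1}{7}\right) = - 129 \left(4 - \frac{1}{7}\right) = \left(-129\right) \frac{27}{7} = - \frac{3483}{7}$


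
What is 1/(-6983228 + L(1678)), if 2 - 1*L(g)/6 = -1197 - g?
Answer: -1/6965966 ≈ -1.4356e-7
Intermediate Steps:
L(g) = 7194 + 6*g (L(g) = 12 - 6*(-1197 - g) = 12 + (7182 + 6*g) = 7194 + 6*g)
1/(-6983228 + L(1678)) = 1/(-6983228 + (7194 + 6*1678)) = 1/(-6983228 + (7194 + 10068)) = 1/(-6983228 + 17262) = 1/(-6965966) = -1/6965966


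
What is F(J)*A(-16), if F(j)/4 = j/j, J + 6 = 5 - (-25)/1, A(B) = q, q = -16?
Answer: -64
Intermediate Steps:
A(B) = -16
J = 24 (J = -6 + (5 - (-25)/1) = -6 + (5 - (-25)) = -6 + (5 - 5*(-5)) = -6 + (5 + 25) = -6 + 30 = 24)
F(j) = 4 (F(j) = 4*(j/j) = 4*1 = 4)
F(J)*A(-16) = 4*(-16) = -64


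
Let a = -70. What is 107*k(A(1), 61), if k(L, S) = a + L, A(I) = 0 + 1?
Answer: -7383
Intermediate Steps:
A(I) = 1
k(L, S) = -70 + L
107*k(A(1), 61) = 107*(-70 + 1) = 107*(-69) = -7383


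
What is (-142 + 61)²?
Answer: 6561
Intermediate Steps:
(-142 + 61)² = (-81)² = 6561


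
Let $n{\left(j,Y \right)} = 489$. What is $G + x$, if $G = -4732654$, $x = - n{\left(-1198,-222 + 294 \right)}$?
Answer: $-4733143$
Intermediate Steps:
$x = -489$ ($x = \left(-1\right) 489 = -489$)
$G + x = -4732654 - 489 = -4733143$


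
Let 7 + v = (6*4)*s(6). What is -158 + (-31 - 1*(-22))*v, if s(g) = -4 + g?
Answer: -527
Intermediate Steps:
v = 41 (v = -7 + (6*4)*(-4 + 6) = -7 + 24*2 = -7 + 48 = 41)
-158 + (-31 - 1*(-22))*v = -158 + (-31 - 1*(-22))*41 = -158 + (-31 + 22)*41 = -158 - 9*41 = -158 - 369 = -527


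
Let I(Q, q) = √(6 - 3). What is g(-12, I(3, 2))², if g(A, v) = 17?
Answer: 289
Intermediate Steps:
I(Q, q) = √3
g(-12, I(3, 2))² = 17² = 289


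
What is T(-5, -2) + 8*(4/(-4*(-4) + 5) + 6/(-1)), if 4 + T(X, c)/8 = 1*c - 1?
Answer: -2152/21 ≈ -102.48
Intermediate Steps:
T(X, c) = -40 + 8*c (T(X, c) = -32 + 8*(1*c - 1) = -32 + 8*(c - 1) = -32 + 8*(-1 + c) = -32 + (-8 + 8*c) = -40 + 8*c)
T(-5, -2) + 8*(4/(-4*(-4) + 5) + 6/(-1)) = (-40 + 8*(-2)) + 8*(4/(-4*(-4) + 5) + 6/(-1)) = (-40 - 16) + 8*(4/(16 + 5) + 6*(-1)) = -56 + 8*(4/21 - 6) = -56 + 8*(-122/21) = -56 - 976/21 = -2152/21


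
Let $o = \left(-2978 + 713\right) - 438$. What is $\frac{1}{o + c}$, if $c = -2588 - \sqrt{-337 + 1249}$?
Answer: $- \frac{5291}{27993769} + \frac{4 \sqrt{57}}{27993769} \approx -0.00018793$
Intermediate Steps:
$o = -2703$ ($o = -2265 - 438 = -2703$)
$c = -2588 - 4 \sqrt{57}$ ($c = -2588 - \sqrt{912} = -2588 - 4 \sqrt{57} \approx -2618.2$)
$\frac{1}{o + c} = \frac{1}{-2703 - \left(2588 + 4 \sqrt{57}\right)} = \frac{1}{-5291 - 4 \sqrt{57}}$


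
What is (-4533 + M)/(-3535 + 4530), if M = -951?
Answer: -5484/995 ≈ -5.5116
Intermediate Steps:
(-4533 + M)/(-3535 + 4530) = (-4533 - 951)/(-3535 + 4530) = -5484/995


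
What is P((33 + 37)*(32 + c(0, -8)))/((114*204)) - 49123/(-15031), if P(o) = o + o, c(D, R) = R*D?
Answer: 151217921/43695117 ≈ 3.4608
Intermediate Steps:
c(D, R) = D*R
P(o) = 2*o
P((33 + 37)*(32 + c(0, -8)))/((114*204)) - 49123/(-15031) = (2*((33 + 37)*(32 + 0*(-8))))/((114*204)) - 49123/(-15031) = (2*(70*(32 + 0)))/23256 - 49123*(-1/15031) = (2*(70*32))*(1/23256) + 49123/15031 = (2*2240)*(1/23256) + 49123/15031 = 4480*(1/23256) + 49123/15031 = 560/2907 + 49123/15031 = 151217921/43695117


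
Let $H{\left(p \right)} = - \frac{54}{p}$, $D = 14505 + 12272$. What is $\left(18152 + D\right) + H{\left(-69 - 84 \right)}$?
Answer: $\frac{763799}{17} \approx 44929.0$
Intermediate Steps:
$D = 26777$
$\left(18152 + D\right) + H{\left(-69 - 84 \right)} = \left(18152 + 26777\right) - \frac{54}{-69 - 84} = 44929 - \frac{54}{-69 - 84} = 44929 - \frac{54}{-153} = 44929 - - \frac{6}{17} = 44929 + \frac{6}{17} = \frac{763799}{17}$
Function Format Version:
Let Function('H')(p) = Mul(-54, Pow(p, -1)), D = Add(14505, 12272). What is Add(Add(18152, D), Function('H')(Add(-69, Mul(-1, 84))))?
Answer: Rational(763799, 17) ≈ 44929.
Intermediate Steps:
D = 26777
Add(Add(18152, D), Function('H')(Add(-69, Mul(-1, 84)))) = Add(Add(18152, 26777), Mul(-54, Pow(Add(-69, Mul(-1, 84)), -1))) = Add(44929, Mul(-54, Pow(Add(-69, -84), -1))) = Add(44929, Mul(-54, Pow(-153, -1))) = Add(44929, Mul(-54, Rational(-1, 153))) = Add(44929, Rational(6, 17)) = Rational(763799, 17)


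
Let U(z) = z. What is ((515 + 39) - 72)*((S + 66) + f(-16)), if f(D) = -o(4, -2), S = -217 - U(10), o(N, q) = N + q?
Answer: -78566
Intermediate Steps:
S = -227 (S = -217 - 1*10 = -217 - 10 = -227)
f(D) = -2 (f(D) = -(4 - 2) = -1*2 = -2)
((515 + 39) - 72)*((S + 66) + f(-16)) = ((515 + 39) - 72)*((-227 + 66) - 2) = (554 - 72)*(-161 - 2) = 482*(-163) = -78566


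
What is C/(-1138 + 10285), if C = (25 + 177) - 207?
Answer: -5/9147 ≈ -0.00054663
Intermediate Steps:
C = -5 (C = 202 - 207 = -5)
C/(-1138 + 10285) = -5/(-1138 + 10285) = -5/9147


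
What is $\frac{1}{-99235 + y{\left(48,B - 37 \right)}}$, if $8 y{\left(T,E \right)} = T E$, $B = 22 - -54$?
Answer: $- \frac{1}{99001} \approx -1.0101 \cdot 10^{-5}$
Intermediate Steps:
$B = 76$ ($B = 22 + 54 = 76$)
$y{\left(T,E \right)} = \frac{E T}{8}$ ($y{\left(T,E \right)} = \frac{T E}{8} = \frac{E T}{8}$)
$\frac{1}{-99235 + y{\left(48,B - 37 \right)}} = \frac{1}{-99235 + \frac{1}{8} \left(76 - 37\right) 48} = \frac{1}{-99235 + \frac{1}{8} \cdot 39 \cdot 48} = \frac{1}{-99235 + 234} = \frac{1}{-99001} = - \frac{1}{99001}$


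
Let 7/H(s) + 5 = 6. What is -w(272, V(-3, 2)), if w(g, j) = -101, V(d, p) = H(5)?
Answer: 101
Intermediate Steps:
H(s) = 7 (H(s) = 7/(-5 + 6) = 7/1 = 7*1 = 7)
V(d, p) = 7
-w(272, V(-3, 2)) = -1*(-101) = 101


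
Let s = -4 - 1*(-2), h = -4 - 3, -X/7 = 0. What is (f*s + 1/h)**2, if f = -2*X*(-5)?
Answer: 1/49 ≈ 0.020408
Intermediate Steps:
X = 0 (X = -7*0 = 0)
h = -7
s = -2 (s = -4 + 2 = -2)
f = 0 (f = -2*0*(-5) = 0*(-5) = 0)
(f*s + 1/h)**2 = (0*(-2) + 1/(-7))**2 = (0 - 1/7)**2 = (-1/7)**2 = 1/49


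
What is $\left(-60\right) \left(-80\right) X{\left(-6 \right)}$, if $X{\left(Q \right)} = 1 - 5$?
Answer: $-19200$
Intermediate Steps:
$X{\left(Q \right)} = -4$ ($X{\left(Q \right)} = 1 - 5 = -4$)
$\left(-60\right) \left(-80\right) X{\left(-6 \right)} = \left(-60\right) \left(-80\right) \left(-4\right) = 4800 \left(-4\right) = -19200$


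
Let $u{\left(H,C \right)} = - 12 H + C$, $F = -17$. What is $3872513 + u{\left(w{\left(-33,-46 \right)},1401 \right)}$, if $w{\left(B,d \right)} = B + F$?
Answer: $3874514$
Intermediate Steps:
$w{\left(B,d \right)} = -17 + B$ ($w{\left(B,d \right)} = B - 17 = -17 + B$)
$u{\left(H,C \right)} = C - 12 H$
$3872513 + u{\left(w{\left(-33,-46 \right)},1401 \right)} = 3872513 + \left(1401 - 12 \left(-17 - 33\right)\right) = 3872513 + \left(1401 - -600\right) = 3872513 + \left(1401 + 600\right) = 3872513 + 2001 = 3874514$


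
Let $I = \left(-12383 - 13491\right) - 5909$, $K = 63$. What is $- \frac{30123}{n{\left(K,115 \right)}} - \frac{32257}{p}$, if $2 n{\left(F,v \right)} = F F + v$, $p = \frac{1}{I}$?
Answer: $\frac{2093507849579}{2042} \approx 1.0252 \cdot 10^{9}$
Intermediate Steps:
$I = -31783$ ($I = -25874 - 5909 = -31783$)
$p = - \frac{1}{31783}$ ($p = \frac{1}{-31783} = - \frac{1}{31783} \approx -3.1463 \cdot 10^{-5}$)
$n{\left(F,v \right)} = \frac{v}{2} + \frac{F^{2}}{2}$ ($n{\left(F,v \right)} = \frac{F F + v}{2} = \frac{F^{2} + v}{2} = \frac{v + F^{2}}{2} = \frac{v}{2} + \frac{F^{2}}{2}$)
$- \frac{30123}{n{\left(K,115 \right)}} - \frac{32257}{p} = - \frac{30123}{\frac{1}{2} \cdot 115 + \frac{63^{2}}{2}} - \frac{32257}{- \frac{1}{31783}} = - \frac{30123}{\frac{115}{2} + \frac{1}{2} \cdot 3969} - -1025224231 = - \frac{30123}{\frac{115}{2} + \frac{3969}{2}} + 1025224231 = - \frac{30123}{2042} + 1025224231 = \frac{2093507849579}{2042}$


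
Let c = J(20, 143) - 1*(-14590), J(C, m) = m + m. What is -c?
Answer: -14876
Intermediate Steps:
J(C, m) = 2*m
c = 14876 (c = 2*143 - 1*(-14590) = 286 + 14590 = 14876)
-c = -1*14876 = -14876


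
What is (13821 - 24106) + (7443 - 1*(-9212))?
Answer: 6370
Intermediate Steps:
(13821 - 24106) + (7443 - 1*(-9212)) = -10285 + (7443 + 9212) = -10285 + 16655 = 6370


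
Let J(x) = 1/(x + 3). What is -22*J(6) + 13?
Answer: 95/9 ≈ 10.556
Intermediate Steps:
J(x) = 1/(3 + x)
-22*J(6) + 13 = -22/(3 + 6) + 13 = -22/9 + 13 = 95/9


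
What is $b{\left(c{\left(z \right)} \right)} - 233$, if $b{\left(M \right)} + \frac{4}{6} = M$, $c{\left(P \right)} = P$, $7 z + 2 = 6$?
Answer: $- \frac{4895}{21} \approx -233.1$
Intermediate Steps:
$z = \frac{4}{7}$ ($z = - \frac{2}{7} + \frac{1}{7} \cdot 6 = - \frac{2}{7} + \frac{6}{7} = \frac{4}{7} \approx 0.57143$)
$b{\left(M \right)} = - \frac{2}{3} + M$
$b{\left(c{\left(z \right)} \right)} - 233 = \left(- \frac{2}{3} + \frac{4}{7}\right) - 233 = - \frac{2}{21} - 233 = - \frac{4895}{21}$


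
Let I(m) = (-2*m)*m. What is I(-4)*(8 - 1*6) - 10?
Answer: -74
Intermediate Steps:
I(m) = -2*m²
I(-4)*(8 - 1*6) - 10 = (-2*(-4)²)*(8 - 1*6) - 10 = (-2*16)*(8 - 6) - 10 = -32*2 - 10 = -64 - 10 = -74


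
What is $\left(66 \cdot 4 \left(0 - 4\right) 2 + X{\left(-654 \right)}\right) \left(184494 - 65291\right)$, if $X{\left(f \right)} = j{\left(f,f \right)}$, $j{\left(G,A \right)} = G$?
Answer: $-329715498$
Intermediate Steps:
$X{\left(f \right)} = f$
$\left(66 \cdot 4 \left(0 - 4\right) 2 + X{\left(-654 \right)}\right) \left(184494 - 65291\right) = \left(66 \cdot 4 \left(0 - 4\right) 2 - 654\right) \left(184494 - 65291\right) = \left(66 \cdot 4 \left(-4\right) 2 - 654\right) 119203 = \left(66 \left(-16\right) 2 - 654\right) 119203 = \left(\left(-1056\right) 2 - 654\right) 119203 = \left(-2112 - 654\right) 119203 = \left(-2766\right) 119203 = -329715498$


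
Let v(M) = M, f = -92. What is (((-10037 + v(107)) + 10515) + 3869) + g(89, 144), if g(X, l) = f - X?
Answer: 4273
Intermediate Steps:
g(X, l) = -92 - X
(((-10037 + v(107)) + 10515) + 3869) + g(89, 144) = (((-10037 + 107) + 10515) + 3869) + (-92 - 1*89) = ((-9930 + 10515) + 3869) + (-92 - 89) = (585 + 3869) - 181 = 4454 - 181 = 4273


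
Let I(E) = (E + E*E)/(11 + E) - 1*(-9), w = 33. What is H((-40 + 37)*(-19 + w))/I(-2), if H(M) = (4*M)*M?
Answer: 63504/83 ≈ 765.11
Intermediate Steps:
I(E) = 9 + (E + E²)/(11 + E) (I(E) = (E + E²)/(11 + E) + 9 = 9 + (E + E²)/(11 + E))
H(M) = 4*M²
H((-40 + 37)*(-19 + w))/I(-2) = (4*((-40 + 37)*(-19 + 33))²)/(((99 + (-2)² + 10*(-2))/(11 - 2))) = (4*(-3*14)²)/(((99 + 4 - 20)/9)) = (4*(-42)²)/(((⅑)*83)) = (4*1764)/(83/9) = 7056*(9/83) = 63504/83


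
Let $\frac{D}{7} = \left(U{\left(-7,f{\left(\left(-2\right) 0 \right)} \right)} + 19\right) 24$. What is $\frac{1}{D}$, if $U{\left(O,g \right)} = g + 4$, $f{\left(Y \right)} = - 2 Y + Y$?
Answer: $\frac{1}{3864} \approx 0.0002588$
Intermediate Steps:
$f{\left(Y \right)} = - Y$
$U{\left(O,g \right)} = 4 + g$
$D = 3864$ ($D = 7 \left(\left(4 - \left(-2\right) 0\right) + 19\right) 24 = 7 \left(\left(4 - 0\right) + 19\right) 24 = 7 \left(\left(4 + 0\right) + 19\right) 24 = 7 \left(4 + 19\right) 24 = 7 \cdot 23 \cdot 24 = 7 \cdot 552 = 3864$)
$\frac{1}{D} = \frac{1}{3864}$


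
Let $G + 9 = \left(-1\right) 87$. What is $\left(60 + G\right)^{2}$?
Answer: $1296$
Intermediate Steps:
$G = -96$ ($G = -9 - 87 = -96$)
$\left(60 + G\right)^{2} = \left(60 - 96\right)^{2} = \left(-36\right)^{2} = 1296$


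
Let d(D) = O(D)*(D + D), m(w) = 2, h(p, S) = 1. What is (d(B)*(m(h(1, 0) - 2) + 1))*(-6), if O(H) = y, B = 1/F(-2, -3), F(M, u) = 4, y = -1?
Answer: 9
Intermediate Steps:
B = ¼ (B = 1/4 = ¼ ≈ 0.25000)
O(H) = -1
d(D) = -2*D (d(D) = -(D + D) = -2*D)
(d(B)*(m(h(1, 0) - 2) + 1))*(-6) = ((-2*¼)*(2 + 1))*(-6) = -½*3*(-6) = -3/2*(-6) = 9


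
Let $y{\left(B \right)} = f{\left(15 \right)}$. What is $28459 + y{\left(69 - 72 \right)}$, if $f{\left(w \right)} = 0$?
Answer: $28459$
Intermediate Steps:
$y{\left(B \right)} = 0$
$28459 + y{\left(69 - 72 \right)} = 28459 + 0 = 28459$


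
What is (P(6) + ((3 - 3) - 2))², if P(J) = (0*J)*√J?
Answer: 4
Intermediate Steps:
P(J) = 0 (P(J) = 0*√J = 0)
(P(6) + ((3 - 3) - 2))² = (0 + ((3 - 3) - 2))² = (0 + (0 - 2))² = (0 - 2)² = (-2)² = 4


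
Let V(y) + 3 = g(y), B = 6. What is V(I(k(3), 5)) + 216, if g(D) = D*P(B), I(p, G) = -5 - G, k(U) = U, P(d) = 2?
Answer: 193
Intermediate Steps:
g(D) = 2*D (g(D) = D*2 = 2*D)
V(y) = -3 + 2*y
V(I(k(3), 5)) + 216 = (-3 + 2*(-5 - 1*5)) + 216 = (-3 + 2*(-5 - 5)) + 216 = (-3 + 2*(-10)) + 216 = (-3 - 20) + 216 = -23 + 216 = 193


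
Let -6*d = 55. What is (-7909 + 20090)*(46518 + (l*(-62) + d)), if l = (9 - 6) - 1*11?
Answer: 3435395249/6 ≈ 5.7257e+8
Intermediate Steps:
d = -55/6 (d = -⅙*55 = -55/6 ≈ -9.1667)
l = -8 (l = 3 - 11 = -8)
(-7909 + 20090)*(46518 + (l*(-62) + d)) = (-7909 + 20090)*(46518 + (-8*(-62) - 55/6)) = 12181*(46518 + (496 - 55/6)) = 12181*(46518 + 2921/6) = 12181*(282029/6) = 3435395249/6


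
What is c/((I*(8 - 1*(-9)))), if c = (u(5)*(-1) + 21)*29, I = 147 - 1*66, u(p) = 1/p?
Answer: 3016/6885 ≈ 0.43805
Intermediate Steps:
u(p) = 1/p
I = 81 (I = 147 - 66 = 81)
c = 3016/5 (c = (-1/5 + 21)*29 = ((⅕)*(-1) + 21)*29 = (-⅕ + 21)*29 = (104/5)*29 = 3016/5 ≈ 603.20)
c/((I*(8 - 1*(-9)))) = 3016/(5*((81*(8 - 1*(-9))))) = 3016/(5*((81*(8 + 9)))) = 3016/(5*((81*17))) = (3016/5)/1377 = (3016/5)*(1/1377) = 3016/6885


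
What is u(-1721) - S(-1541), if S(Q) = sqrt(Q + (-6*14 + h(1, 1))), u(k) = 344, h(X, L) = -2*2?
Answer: 344 - 3*I*sqrt(181) ≈ 344.0 - 40.361*I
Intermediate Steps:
h(X, L) = -4
S(Q) = sqrt(-88 + Q) (S(Q) = sqrt(Q + (-6*14 - 4)) = sqrt(Q + (-84 - 4)) = sqrt(Q - 88) = sqrt(-88 + Q))
u(-1721) - S(-1541) = 344 - sqrt(-88 - 1541) = 344 - sqrt(-1629) = 344 - 3*I*sqrt(181)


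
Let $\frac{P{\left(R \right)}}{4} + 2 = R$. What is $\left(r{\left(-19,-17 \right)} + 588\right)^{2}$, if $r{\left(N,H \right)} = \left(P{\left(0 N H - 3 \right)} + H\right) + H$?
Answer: $285156$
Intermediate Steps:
$P{\left(R \right)} = -8 + 4 R$
$r{\left(N,H \right)} = -20 + 2 H$ ($r{\left(N,H \right)} = \left(\left(-8 + 4 \left(0 N H - 3\right)\right) + H\right) + H = \left(\left(-8 + 4 \left(0 H - 3\right)\right) + H\right) + H = \left(\left(-8 + 4 \left(0 - 3\right)\right) + H\right) + H = \left(\left(-8 + 4 \left(-3\right)\right) + H\right) + H = \left(\left(-8 - 12\right) + H\right) + H = \left(-20 + H\right) + H = -20 + 2 H$)
$\left(r{\left(-19,-17 \right)} + 588\right)^{2} = \left(\left(-20 + 2 \left(-17\right)\right) + 588\right)^{2} = \left(\left(-20 - 34\right) + 588\right)^{2} = \left(-54 + 588\right)^{2} = 534^{2} = 285156$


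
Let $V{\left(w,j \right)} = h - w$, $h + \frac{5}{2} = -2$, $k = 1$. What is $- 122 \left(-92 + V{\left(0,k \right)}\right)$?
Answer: $11773$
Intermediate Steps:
$h = - \frac{9}{2}$ ($h = - \frac{5}{2} - 2 = - \frac{9}{2} \approx -4.5$)
$V{\left(w,j \right)} = - \frac{9}{2} - w$
$- 122 \left(-92 + V{\left(0,k \right)}\right) = - 122 \left(-92 - \frac{9}{2}\right) = \left(-122\right) \left(- \frac{193}{2}\right) = 11773$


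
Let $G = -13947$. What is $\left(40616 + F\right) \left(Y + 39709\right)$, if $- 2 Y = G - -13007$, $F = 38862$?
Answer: $3193346562$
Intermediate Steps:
$Y = 470$ ($Y = - \frac{-13947 - -13007}{2} = - \frac{-13947 + 13007}{2} = \left(- \frac{1}{2}\right) \left(-940\right) = 470$)
$\left(40616 + F\right) \left(Y + 39709\right) = \left(40616 + 38862\right) \left(470 + 39709\right) = 79478 \cdot 40179 = 3193346562$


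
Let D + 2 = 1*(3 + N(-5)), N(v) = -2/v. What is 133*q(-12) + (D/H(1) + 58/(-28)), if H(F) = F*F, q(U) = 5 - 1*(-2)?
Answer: 65123/70 ≈ 930.33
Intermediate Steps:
q(U) = 7 (q(U) = 5 + 2 = 7)
D = 7/5 (D = -2 + 1*(3 - 2/(-5)) = -2 + 1*(3 - 2*(-⅕)) = -2 + 1*(3 + ⅖) = -2 + 1*(17/5) = -2 + 17/5 = 7/5 ≈ 1.4000)
H(F) = F²
133*q(-12) + (D/H(1) + 58/(-28)) = 133*7 + (7/(5*(1²)) + 58/(-28)) = 931 + ((7/5)/1 + 58*(-1/28)) = 931 + ((7/5)*1 - 29/14) = 931 + (7/5 - 29/14) = 931 - 47/70 = 65123/70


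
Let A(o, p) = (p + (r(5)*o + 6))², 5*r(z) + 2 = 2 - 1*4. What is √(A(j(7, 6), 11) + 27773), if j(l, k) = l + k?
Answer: √695414/5 ≈ 166.78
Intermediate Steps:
r(z) = -⅘ (r(z) = -⅖ + (2 - 1*4)/5 = -⅖ + (2 - 4)/5 = -⅖ + (⅕)*(-2) = -⅖ - ⅖ = -⅘)
j(l, k) = k + l
A(o, p) = (6 + p - 4*o/5)² (A(o, p) = (p + (-4*o/5 + 6))² = (p + (6 - 4*o/5))² = (6 + p - 4*o/5)²)
√(A(j(7, 6), 11) + 27773) = √((30 - 4*(6 + 7) + 5*11)²/25 + 27773) = √((30 - 4*13 + 55)²/25 + 27773) = √((30 - 52 + 55)²/25 + 27773) = √((1/25)*33² + 27773) = √((1/25)*1089 + 27773) = √(1089/25 + 27773) = √(695414/25) = √695414/5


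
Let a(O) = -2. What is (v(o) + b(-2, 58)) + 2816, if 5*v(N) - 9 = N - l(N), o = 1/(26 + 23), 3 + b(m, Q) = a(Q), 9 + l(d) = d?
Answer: 14073/5 ≈ 2814.6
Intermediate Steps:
l(d) = -9 + d
b(m, Q) = -5 (b(m, Q) = -3 - 2 = -5)
o = 1/49 ≈ 0.020408
v(N) = 18/5 (v(N) = 9/5 + (N - (-9 + N))/5 = 9/5 + (N + (9 - N))/5 = 9/5 + (⅕)*9 = 9/5 + 9/5 = 18/5)
(v(o) + b(-2, 58)) + 2816 = (18/5 - 5) + 2816 = -7/5 + 2816 = 14073/5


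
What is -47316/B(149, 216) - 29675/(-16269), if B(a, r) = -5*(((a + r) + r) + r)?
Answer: 888038879/64831965 ≈ 13.698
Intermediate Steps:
B(a, r) = -15*r - 5*a (B(a, r) = -5*((a + 2*r) + r) = -5*(a + 3*r) = -15*r - 5*a)
-47316/B(149, 216) - 29675/(-16269) = -47316/(-15*216 - 5*149) - 29675/(-16269) = -47316/(-3240 - 745) - 29675*(-1/16269) = -47316/(-3985) + 29675/16269 = -47316*(-1/3985) + 29675/16269 = 47316/3985 + 29675/16269 = 888038879/64831965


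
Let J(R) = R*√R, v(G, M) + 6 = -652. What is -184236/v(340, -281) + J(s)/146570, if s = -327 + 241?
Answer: 92118/329 - 43*I*√86/73285 ≈ 279.99 - 0.0054413*I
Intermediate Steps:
v(G, M) = -658 (v(G, M) = -6 - 652 = -658)
s = -86
J(R) = R^(3/2)
-184236/v(340, -281) + J(s)/146570 = -184236/(-658) + (-86)^(3/2)/146570 = -184236*(-1/658) - 86*I*√86*(1/146570) = 92118/329 - 43*I*√86/73285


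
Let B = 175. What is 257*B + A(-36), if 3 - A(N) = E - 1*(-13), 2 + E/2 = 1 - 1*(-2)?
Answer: 44963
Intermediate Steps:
E = 2 (E = -4 + 2*(1 - 1*(-2)) = -4 + 2*(1 + 2) = -4 + 2*3 = -4 + 6 = 2)
A(N) = -12 (A(N) = 3 - (2 - 1*(-13)) = 3 - (2 + 13) = 3 - 1*15 = 3 - 15 = -12)
257*B + A(-36) = 257*175 - 12 = 44975 - 12 = 44963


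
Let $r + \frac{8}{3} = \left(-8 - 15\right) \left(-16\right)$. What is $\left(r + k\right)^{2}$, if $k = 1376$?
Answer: $\frac{27290176}{9} \approx 3.0322 \cdot 10^{6}$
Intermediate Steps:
$r = \frac{1096}{3}$ ($r = - \frac{8}{3} + \left(-8 - 15\right) \left(-16\right) = - \frac{8}{3} - -368 = - \frac{8}{3} + 368 = \frac{1096}{3} \approx 365.33$)
$\left(r + k\right)^{2} = \left(\frac{1096}{3} + 1376\right)^{2} = \left(\frac{5224}{3}\right)^{2} = \frac{27290176}{9}$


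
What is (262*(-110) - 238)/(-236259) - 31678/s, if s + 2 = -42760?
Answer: 161607237/187090877 ≈ 0.86379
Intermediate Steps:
s = -42762 (s = -2 - 42760 = -42762)
(262*(-110) - 238)/(-236259) - 31678/s = (262*(-110) - 238)/(-236259) - 31678/(-42762) = (-28820 - 238)*(-1/236259) - 31678*(-1/42762) = -29058*(-1/236259) + 15839/21381 = 9686/78753 + 15839/21381 = 161607237/187090877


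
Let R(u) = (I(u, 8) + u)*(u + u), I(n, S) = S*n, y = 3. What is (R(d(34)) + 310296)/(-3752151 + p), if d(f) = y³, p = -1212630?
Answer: -107806/1654927 ≈ -0.065142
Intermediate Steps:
d(f) = 27 (d(f) = 3³ = 27)
R(u) = 18*u² (R(u) = (8*u + u)*(u + u) = (9*u)*(2*u) = 18*u²)
(R(d(34)) + 310296)/(-3752151 + p) = (18*27² + 310296)/(-3752151 - 1212630) = (18*729 + 310296)/(-4964781) = (13122 + 310296)*(-1/4964781) = 323418*(-1/4964781) = -107806/1654927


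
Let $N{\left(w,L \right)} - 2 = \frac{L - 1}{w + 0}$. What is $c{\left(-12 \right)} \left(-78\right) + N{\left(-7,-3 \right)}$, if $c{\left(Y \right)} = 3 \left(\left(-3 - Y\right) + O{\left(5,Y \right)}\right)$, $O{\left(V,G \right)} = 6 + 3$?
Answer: $- \frac{29466}{7} \approx -4209.4$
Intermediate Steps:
$N{\left(w,L \right)} = 2 + \frac{-1 + L}{w}$ ($N{\left(w,L \right)} = 2 + \frac{L - 1}{w + 0} = 2 + \frac{-1 + L}{w}$)
$O{\left(V,G \right)} = 9$
$c{\left(Y \right)} = 18 - 3 Y$ ($c{\left(Y \right)} = 3 \left(\left(-3 - Y\right) + 9\right) = 3 \left(6 - Y\right) = 18 - 3 Y$)
$c{\left(-12 \right)} \left(-78\right) + N{\left(-7,-3 \right)} = \left(18 - -36\right) \left(-78\right) + \frac{-1 - 3 + 2 \left(-7\right)}{-7} = \left(18 + 36\right) \left(-78\right) - \frac{-1 - 3 - 14}{7} = 54 \left(-78\right) - - \frac{18}{7} = -4212 + \frac{18}{7} = - \frac{29466}{7}$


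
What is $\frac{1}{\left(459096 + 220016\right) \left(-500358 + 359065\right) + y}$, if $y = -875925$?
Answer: $- \frac{1}{95954647741} \approx -1.0422 \cdot 10^{-11}$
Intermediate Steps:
$\frac{1}{\left(459096 + 220016\right) \left(-500358 + 359065\right) + y} = \frac{1}{\left(459096 + 220016\right) \left(-500358 + 359065\right) - 875925} = \frac{1}{679112 \left(-141293\right) - 875925} = \frac{1}{-95953771816 - 875925} = \frac{1}{-95954647741} = - \frac{1}{95954647741}$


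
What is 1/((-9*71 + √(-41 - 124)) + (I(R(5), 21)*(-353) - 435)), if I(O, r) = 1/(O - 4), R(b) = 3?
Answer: -721/520006 - I*√165/520006 ≈ -0.0013865 - 2.4702e-5*I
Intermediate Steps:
I(O, r) = 1/(-4 + O)
1/((-9*71 + √(-41 - 124)) + (I(R(5), 21)*(-353) - 435)) = 1/((-9*71 + √(-41 - 124)) + (-353/(-4 + 3) - 435)) = 1/((-639 + √(-165)) + (-353/(-1) - 435)) = 1/((-639 + I*√165) + (-1*(-353) - 435)) = 1/((-639 + I*√165) + (353 - 435)) = 1/((-639 + I*√165) - 82) = 1/(-721 + I*√165)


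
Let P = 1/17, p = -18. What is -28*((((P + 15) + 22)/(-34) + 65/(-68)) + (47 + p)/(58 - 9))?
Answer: 82361/2023 ≈ 40.712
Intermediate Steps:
P = 1/17 ≈ 0.058824
-28*((((P + 15) + 22)/(-34) + 65/(-68)) + (47 + p)/(58 - 9)) = -28*((((1/17 + 15) + 22)/(-34) + 65/(-68)) + (47 - 18)/(58 - 9)) = -28*(((256/17 + 22)*(-1/34) + 65*(-1/68)) + 29/49) = -28*(((630/17)*(-1/34) - 65/68) + 29*(1/49)) = -28*((-315/289 - 65/68) + 29/49) = -28*(-2365/1156 + 29/49) = -28*(-82361/56644) = 82361/2023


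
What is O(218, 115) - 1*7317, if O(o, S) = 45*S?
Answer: -2142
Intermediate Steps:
O(218, 115) - 1*7317 = 45*115 - 1*7317 = 5175 - 7317 = -2142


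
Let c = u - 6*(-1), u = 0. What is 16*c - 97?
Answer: -1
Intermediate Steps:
c = 6 (c = 0 - 6*(-1) = 0 + 6 = 6)
16*c - 97 = 16*6 - 97 = 96 - 97 = -1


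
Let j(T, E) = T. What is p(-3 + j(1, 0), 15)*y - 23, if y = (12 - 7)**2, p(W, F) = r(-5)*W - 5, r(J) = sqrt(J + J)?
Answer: -148 - 50*I*sqrt(10) ≈ -148.0 - 158.11*I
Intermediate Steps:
r(J) = sqrt(2)*sqrt(J) (r(J) = sqrt(2*J) = sqrt(2)*sqrt(J))
p(W, F) = -5 + I*W*sqrt(10) (p(W, F) = (sqrt(2)*sqrt(-5))*W - 5 = (sqrt(2)*(I*sqrt(5)))*W - 5 = (I*sqrt(10))*W - 5 = I*W*sqrt(10) - 5 = -5 + I*W*sqrt(10))
y = 25 (y = 5**2 = 25)
p(-3 + j(1, 0), 15)*y - 23 = (-5 + I*(-3 + 1)*sqrt(10))*25 - 23 = (-5 + I*(-2)*sqrt(10))*25 - 23 = (-5 - 2*I*sqrt(10))*25 - 23 = (-125 - 50*I*sqrt(10)) - 23 = -148 - 50*I*sqrt(10)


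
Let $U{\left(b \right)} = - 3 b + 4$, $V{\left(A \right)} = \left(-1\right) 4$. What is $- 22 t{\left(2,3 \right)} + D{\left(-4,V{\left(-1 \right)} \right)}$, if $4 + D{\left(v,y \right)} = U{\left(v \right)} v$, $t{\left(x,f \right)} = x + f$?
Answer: $-178$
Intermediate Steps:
$t{\left(x,f \right)} = f + x$
$V{\left(A \right)} = -4$
$U{\left(b \right)} = 4 - 3 b$
$D{\left(v,y \right)} = -4 + v \left(4 - 3 v\right)$ ($D{\left(v,y \right)} = -4 + \left(4 - 3 v\right) v = -4 + v \left(4 - 3 v\right)$)
$- 22 t{\left(2,3 \right)} + D{\left(-4,V{\left(-1 \right)} \right)} = - 22 \left(3 + 2\right) - \left(4 - 4 \left(-4 + 3 \left(-4\right)\right)\right) = \left(-22\right) 5 - \left(4 - 4 \left(-4 - 12\right)\right) = -110 - \left(4 - -64\right) = -110 - 68 = -178$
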